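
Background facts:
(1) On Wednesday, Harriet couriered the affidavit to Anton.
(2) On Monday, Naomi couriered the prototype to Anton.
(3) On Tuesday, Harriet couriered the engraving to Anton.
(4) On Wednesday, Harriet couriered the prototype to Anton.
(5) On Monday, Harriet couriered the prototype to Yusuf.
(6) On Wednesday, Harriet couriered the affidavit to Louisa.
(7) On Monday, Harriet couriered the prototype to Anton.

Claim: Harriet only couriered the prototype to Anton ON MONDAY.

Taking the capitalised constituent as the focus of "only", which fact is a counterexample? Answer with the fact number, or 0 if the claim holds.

The capitals mark "on Monday" as focus. So "only" rules out other settings, with the rest (same agent, thing, recipient (Harriet / the prototype / Anton)) as background.
Fact (4) matches on same agent, thing, recipient (Harriet / the prototype / Anton), but has setting = on Wednesday instead. That refutes the claim.

4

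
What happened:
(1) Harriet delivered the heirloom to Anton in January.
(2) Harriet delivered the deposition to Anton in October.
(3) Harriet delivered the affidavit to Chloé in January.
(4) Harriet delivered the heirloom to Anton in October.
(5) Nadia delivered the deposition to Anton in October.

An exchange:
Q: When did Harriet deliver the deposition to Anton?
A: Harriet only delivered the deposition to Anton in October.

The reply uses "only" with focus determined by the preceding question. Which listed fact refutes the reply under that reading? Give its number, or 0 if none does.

The question "When did ...?" targets the setting, so in the reply the focus falls on "in October".
So "only" ranges over settings; the rest (same agent, thing, recipient (Harriet / the deposition / Anton)) is presupposed.
No listed fact shares that background with another setting. Nothing contradicts the reply.
(Fact (4) would refute a reading with focus on the thing — but that is not what the question asks.)

0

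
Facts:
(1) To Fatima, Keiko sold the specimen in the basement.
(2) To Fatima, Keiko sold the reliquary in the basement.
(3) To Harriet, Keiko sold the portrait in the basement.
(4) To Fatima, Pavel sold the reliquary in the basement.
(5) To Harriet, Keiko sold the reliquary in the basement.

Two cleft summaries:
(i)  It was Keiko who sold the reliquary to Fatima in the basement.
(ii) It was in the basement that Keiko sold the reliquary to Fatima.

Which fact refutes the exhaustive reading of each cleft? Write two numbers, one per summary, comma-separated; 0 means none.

(i): focus "Keiko". Looking for the reliquary as thing and Fatima as recipient and in the basement as setting with some other agent — fact (4) has Pavel there. Refuted.
(ii): focus "in the basement". No fact shares Keiko as agent and the reliquary as thing and Fatima as recipient with a different setting. 0.

4, 0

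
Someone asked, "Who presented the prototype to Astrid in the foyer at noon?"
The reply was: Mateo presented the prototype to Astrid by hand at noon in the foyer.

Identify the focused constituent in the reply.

The wh-word "who" asks about the subject (agent).
In the answer, "the prototype", "to Astrid", "at noon" and "in the foyer" are given — repeated from the question.
"by hand" is also new, but it specifies the manner, which is not what the question asks about — so it is not the focus.
The constituent filling the subject (agent) gap is "Mateo"; that is the focus.

Mateo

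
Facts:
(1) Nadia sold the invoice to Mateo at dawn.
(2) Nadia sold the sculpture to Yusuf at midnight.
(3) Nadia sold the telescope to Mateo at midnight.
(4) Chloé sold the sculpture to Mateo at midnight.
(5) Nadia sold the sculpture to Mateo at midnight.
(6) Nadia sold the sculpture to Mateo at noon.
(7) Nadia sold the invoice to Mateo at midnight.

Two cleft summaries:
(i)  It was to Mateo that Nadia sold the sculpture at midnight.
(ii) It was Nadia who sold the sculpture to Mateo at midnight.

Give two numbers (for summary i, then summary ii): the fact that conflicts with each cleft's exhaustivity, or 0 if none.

2, 4

(i): focus "Mateo". Looking for agent = Nadia, thing = the sculpture, setting = at midnight with some other recipient — fact (2) has Yusuf there. Refuted.
(ii): focus "Nadia". Looking for thing = the sculpture, recipient = Mateo, setting = at midnight with some other agent — fact (4) has Chloé there. Refuted.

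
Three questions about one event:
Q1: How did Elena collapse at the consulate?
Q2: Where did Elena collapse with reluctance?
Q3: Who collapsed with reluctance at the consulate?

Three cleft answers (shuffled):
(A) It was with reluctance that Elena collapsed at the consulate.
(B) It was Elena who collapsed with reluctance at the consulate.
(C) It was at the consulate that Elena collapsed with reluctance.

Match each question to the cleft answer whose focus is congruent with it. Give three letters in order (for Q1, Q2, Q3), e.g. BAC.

Q1 asks about the manner; cleft (A) focuses "with reluctance", which is the manner — so Q1 → A.
Q2 asks about the location; cleft (C) focuses "at the consulate", which is the location — so Q2 → C.
Q3 asks about the subject (agent); cleft (B) focuses "Elena", which is the subject (agent) — so Q3 → B.
Mapping: Q1→A, Q2→C, Q3→B.

ACB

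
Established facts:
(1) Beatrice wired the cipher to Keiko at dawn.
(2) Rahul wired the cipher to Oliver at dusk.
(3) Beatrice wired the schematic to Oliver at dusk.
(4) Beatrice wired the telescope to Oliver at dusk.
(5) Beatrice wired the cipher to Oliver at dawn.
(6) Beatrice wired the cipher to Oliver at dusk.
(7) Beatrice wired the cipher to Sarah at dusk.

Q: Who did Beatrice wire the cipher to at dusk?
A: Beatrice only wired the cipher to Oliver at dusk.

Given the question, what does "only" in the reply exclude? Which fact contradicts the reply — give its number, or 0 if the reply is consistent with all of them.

7

The question "Who did ... to ...?" targets the recipient, so in the reply the focus falls on "Oliver".
"Only" then excludes alternative recipients while the background — agent = Beatrice, thing = the cipher, setting = at dusk — is held fixed.
Fact (7) shares the background with a different recipient (Sarah) — counterexample.
(Fact (3) would refute a reading with focus on the thing — but that is not what the question asks.)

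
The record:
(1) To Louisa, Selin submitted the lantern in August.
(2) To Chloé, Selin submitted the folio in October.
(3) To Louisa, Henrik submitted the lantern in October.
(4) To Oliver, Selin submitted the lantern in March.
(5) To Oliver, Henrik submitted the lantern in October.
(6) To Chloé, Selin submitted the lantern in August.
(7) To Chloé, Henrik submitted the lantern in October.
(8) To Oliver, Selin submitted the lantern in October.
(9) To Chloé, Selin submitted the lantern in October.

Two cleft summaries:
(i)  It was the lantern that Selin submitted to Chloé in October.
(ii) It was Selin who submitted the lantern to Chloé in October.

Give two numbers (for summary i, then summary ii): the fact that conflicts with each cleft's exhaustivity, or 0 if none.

Summary (i) focuses "the lantern" (the thing); background same agent, recipient, setting (Selin / Chloé / in October). Fact (2) matches that background with thing = the folio — refutes (i).
Summary (ii) focuses "Selin" (the agent); background same thing, recipient, setting (the lantern / Chloé / in October). Fact (7) matches that background with agent = Henrik — refutes (ii).

2, 7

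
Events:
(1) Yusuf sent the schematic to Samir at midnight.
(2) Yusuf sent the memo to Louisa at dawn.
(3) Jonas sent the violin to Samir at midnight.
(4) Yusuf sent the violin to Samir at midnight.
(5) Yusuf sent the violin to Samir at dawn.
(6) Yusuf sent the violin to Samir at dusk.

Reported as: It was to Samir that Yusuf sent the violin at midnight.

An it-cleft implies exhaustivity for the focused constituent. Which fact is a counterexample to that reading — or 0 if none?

0

The cleft puts "Samir" in focus and presupposes the open proposition with agent = Yusuf, thing = the violin, setting = at midnight.
Exhaustivity: Samir is the only recipient satisfying that background.
Every other fact differs from the presupposition on some backgrounded slot, so none challenges the exhaustivity.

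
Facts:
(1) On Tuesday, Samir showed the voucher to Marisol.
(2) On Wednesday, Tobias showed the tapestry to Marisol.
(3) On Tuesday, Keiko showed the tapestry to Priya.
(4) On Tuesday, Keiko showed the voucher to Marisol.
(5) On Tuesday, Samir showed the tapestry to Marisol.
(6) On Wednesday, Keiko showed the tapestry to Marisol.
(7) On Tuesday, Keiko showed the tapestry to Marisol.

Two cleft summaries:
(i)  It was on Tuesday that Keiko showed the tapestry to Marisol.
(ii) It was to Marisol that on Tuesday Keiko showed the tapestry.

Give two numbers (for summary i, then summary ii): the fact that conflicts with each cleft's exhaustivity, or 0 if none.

6, 3

(i): focus "on Tuesday". Looking for Keiko as agent and the tapestry as thing and Marisol as recipient with some other setting — fact (6) has on Wednesday there. Refuted.
(ii): focus "Marisol". Looking for Keiko as agent and the tapestry as thing and on Tuesday as setting with some other recipient — fact (3) has Priya there. Refuted.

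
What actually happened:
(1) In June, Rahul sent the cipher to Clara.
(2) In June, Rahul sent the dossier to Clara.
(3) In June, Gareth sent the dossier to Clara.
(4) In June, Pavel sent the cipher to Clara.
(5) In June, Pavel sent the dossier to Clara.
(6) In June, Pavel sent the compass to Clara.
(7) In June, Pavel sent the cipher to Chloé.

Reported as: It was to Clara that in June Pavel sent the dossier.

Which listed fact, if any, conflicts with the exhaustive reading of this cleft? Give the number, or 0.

0

The cleft puts "Clara" in focus and presupposes the open proposition with same agent, thing, setting (Pavel / the dossier / in June).
The exhaustive reading says no other recipient fits that background.
Every other fact differs from the presupposition on some backgrounded slot, so none challenges the exhaustivity.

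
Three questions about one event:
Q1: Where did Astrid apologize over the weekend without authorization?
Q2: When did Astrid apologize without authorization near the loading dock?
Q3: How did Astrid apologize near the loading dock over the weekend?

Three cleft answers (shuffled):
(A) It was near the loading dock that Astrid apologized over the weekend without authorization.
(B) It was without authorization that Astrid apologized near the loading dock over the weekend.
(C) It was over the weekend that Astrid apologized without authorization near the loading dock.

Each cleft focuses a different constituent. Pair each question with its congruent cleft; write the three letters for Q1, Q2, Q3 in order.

Q1 asks about the location; cleft (A) focuses "near the loading dock", which is the location — so Q1 → A.
Q2 asks about the time; cleft (C) focuses "over the weekend", which is the time — so Q2 → C.
Q3 asks about the manner; cleft (B) focuses "without authorization", which is the manner — so Q3 → B.
Mapping: Q1→A, Q2→C, Q3→B.

ACB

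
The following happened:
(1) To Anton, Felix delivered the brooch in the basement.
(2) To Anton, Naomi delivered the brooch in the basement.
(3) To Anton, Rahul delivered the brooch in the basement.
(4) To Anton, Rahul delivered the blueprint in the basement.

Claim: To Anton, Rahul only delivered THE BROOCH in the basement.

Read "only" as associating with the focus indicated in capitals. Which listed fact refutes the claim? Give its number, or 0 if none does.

4

Focus (in capitals) is "the brooch" — the thing. "Only" excludes alternative things while holding fixed same agent, recipient, setting (Rahul / Anton / in the basement).
Fact (4) shares the background but differs in thing (the blueprint) — a counterexample.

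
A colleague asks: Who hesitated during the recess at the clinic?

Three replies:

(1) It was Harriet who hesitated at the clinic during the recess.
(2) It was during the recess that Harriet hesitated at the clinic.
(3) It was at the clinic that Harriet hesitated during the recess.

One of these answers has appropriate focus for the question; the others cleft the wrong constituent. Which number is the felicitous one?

The question word "who" targets the subject (agent).
Option (1) clefts "Harriet" — that matches what the question asks about.
Option (2) clefts "during the recess" — the time, not what was asked.
Option (3) clefts "at the clinic" — the location, not what was asked.
So the congruent reply is (1).

1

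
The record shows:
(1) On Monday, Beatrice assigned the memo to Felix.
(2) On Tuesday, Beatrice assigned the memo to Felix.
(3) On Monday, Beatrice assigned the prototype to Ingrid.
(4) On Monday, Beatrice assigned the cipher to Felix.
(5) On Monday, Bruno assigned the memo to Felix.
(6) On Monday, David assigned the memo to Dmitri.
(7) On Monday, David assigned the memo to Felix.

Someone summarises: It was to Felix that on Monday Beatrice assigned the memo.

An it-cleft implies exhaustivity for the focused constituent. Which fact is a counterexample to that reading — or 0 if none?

The cleft puts "Felix" in focus and presupposes the open proposition with agent = Beatrice, thing = the memo, setting = on Monday.
Exhaustivity: Felix is the only recipient satisfying that background.
No listed fact matches the background with a different recipient. Exhaustivity holds.

0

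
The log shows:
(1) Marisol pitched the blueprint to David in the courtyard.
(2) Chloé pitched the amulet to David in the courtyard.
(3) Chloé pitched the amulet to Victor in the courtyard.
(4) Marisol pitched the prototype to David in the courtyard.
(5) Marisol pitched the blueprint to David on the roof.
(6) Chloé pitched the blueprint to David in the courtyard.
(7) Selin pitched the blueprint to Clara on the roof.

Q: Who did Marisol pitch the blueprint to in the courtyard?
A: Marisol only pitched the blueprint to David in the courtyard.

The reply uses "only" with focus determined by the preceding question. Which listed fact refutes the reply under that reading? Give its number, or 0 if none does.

The question "Who did ... to ...?" targets the recipient, so in the reply the focus falls on "David".
"Only" then excludes alternative recipients while the background — agent = Marisol, thing = the blueprint, setting = in the courtyard — is held fixed.
No fact keeps agent = Marisol, thing = the blueprint, setting = in the courtyard while changing the recipient; every other fact differs on something backgrounded. The reply stands.
(Fact (5) would refute a reading with focus on the setting — but that is not what the question asks.)

0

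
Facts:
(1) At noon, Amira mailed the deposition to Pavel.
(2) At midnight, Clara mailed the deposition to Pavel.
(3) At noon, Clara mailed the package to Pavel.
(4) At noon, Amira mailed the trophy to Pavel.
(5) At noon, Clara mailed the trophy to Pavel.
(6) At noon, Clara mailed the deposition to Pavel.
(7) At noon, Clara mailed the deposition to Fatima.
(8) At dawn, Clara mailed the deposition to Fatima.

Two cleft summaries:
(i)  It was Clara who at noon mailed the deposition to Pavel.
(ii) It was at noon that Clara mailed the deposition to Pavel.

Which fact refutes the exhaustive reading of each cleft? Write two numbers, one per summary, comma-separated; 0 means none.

(i): focus "Clara". Looking for thing = the deposition, recipient = Pavel, setting = at noon with some other agent — fact (1) has Amira there. Refuted.
(ii): focus "at noon". Looking for agent = Clara, thing = the deposition, recipient = Pavel with some other setting — fact (2) has at midnight there. Refuted.

1, 2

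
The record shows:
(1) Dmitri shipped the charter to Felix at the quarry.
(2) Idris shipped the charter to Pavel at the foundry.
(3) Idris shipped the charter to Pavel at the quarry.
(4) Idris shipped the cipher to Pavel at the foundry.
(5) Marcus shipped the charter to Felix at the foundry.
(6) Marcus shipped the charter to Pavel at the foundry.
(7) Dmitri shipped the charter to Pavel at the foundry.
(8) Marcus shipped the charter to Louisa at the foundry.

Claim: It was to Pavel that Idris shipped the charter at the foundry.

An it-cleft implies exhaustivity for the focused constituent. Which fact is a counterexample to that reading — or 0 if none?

0

The cleft puts "Pavel" in focus and presupposes the open proposition with same agent, thing, setting (Idris / the charter / at the foundry).
The exhaustive reading says no other recipient fits that background.
No listed fact matches the background with a different recipient. Exhaustivity holds.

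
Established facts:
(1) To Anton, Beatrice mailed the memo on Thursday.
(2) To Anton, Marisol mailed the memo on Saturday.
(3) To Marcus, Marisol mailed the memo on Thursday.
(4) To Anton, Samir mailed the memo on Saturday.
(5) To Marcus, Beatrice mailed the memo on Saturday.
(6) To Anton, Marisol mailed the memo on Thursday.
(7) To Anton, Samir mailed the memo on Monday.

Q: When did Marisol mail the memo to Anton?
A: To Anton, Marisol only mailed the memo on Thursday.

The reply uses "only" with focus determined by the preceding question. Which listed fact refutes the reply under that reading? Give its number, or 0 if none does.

2

Answering "When did ...?" puts focus on the setting — here, "on Thursday".
"Only" then excludes alternative settings while the background — Marisol as agent and the memo as thing and Anton as recipient — is held fixed.
Fact (2) keeps Marisol as agent and the memo as thing and Anton as recipient but has setting = on Saturday; that refutes the reply.
(Fact (3) would refute a reading with focus on the recipient — but that is not what the question asks.)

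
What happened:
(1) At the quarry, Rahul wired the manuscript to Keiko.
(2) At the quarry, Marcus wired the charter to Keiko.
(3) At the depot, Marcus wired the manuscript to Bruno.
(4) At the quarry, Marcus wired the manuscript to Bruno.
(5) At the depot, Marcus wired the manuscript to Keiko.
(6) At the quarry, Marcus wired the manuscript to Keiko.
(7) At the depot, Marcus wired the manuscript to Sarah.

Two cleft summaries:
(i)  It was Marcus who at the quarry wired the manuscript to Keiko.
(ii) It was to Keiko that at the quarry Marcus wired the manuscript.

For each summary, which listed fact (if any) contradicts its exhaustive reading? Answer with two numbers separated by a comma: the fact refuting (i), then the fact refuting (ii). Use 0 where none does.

1, 4

(i): focus "Marcus". Looking for thing = the manuscript, recipient = Keiko, setting = at the quarry with some other agent — fact (1) has Rahul there. Refuted.
(ii): focus "Keiko". Looking for agent = Marcus, thing = the manuscript, setting = at the quarry with some other recipient — fact (4) has Bruno there. Refuted.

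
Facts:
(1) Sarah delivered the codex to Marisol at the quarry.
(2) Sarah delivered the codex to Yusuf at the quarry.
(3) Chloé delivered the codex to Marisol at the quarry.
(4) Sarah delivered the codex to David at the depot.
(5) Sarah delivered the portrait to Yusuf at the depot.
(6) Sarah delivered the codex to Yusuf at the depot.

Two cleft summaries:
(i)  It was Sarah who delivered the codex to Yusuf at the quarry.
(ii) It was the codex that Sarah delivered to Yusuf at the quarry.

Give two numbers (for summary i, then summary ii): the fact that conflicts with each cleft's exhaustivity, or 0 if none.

0, 0

(i): focus "Sarah". No fact shares same thing, recipient, setting (the codex / Yusuf / at the quarry) with a different agent. 0.
(ii): focus "the codex". No fact shares same agent, recipient, setting (Sarah / Yusuf / at the quarry) with a different thing. 0.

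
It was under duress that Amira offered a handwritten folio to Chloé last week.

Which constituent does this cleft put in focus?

under duress

In an it-cleft "It was X that/who ...", the clefted constituent X is the focus; the that/who-clause expresses the presupposed open proposition.
Here the focus is "under duress". The backgrounded (presupposed) material includes "Amira", "a handwritten folio", "to Chloé" and "last week".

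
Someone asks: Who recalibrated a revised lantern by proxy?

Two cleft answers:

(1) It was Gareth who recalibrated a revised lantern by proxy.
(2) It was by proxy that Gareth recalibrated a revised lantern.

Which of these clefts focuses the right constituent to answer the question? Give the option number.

The question word "who" targets the subject (agent).
Option (1) clefts "Gareth" — that matches what the question asks about.
Option (2) clefts "by proxy" — the manner, not what was asked.
So the congruent reply is (1).

1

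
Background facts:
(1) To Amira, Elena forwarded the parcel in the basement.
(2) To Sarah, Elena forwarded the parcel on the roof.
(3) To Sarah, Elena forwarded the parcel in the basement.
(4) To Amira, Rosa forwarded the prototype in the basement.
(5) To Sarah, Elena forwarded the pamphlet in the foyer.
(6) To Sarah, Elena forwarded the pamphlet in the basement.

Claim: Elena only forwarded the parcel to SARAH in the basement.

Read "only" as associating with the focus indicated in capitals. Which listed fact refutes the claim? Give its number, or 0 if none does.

The capitals mark "Sarah" as focus. So "only" rules out other recipients, with the rest (Elena as agent and the parcel as thing and in the basement as setting) as background.
Fact (1) shares the background but differs in recipient (Amira) — a counterexample.

1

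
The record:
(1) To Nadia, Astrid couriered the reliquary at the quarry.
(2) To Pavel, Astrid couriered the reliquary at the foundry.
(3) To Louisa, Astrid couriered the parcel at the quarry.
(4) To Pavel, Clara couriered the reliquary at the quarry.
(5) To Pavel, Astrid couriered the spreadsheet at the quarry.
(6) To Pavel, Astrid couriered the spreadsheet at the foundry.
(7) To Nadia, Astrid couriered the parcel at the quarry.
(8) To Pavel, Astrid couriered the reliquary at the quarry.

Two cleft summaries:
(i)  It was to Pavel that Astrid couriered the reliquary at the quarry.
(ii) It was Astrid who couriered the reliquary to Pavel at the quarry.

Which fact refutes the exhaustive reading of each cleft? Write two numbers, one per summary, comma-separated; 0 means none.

(i): focus "Pavel". Looking for Astrid as agent and the reliquary as thing and at the quarry as setting with some other recipient — fact (1) has Nadia there. Refuted.
(ii): focus "Astrid". Looking for the reliquary as thing and Pavel as recipient and at the quarry as setting with some other agent — fact (4) has Clara there. Refuted.

1, 4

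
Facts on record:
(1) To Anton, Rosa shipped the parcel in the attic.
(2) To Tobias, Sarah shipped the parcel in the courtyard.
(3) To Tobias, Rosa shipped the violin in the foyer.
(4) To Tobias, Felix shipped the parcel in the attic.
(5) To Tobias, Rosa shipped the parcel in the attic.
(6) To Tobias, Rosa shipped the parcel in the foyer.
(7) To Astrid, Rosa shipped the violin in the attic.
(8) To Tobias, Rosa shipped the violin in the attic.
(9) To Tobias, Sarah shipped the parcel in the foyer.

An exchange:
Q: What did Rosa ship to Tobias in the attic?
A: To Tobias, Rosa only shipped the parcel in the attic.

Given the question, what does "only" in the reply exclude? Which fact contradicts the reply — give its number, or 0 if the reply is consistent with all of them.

Answering "What did ...?" puts focus on the thing — here, "the parcel".
"Only" then excludes alternative things while the background — Rosa as agent and Tobias as recipient and in the attic as setting — is held fixed.
Fact (8) keeps Rosa as agent and Tobias as recipient and in the attic as setting but has thing = the violin; that refutes the reply.
(Fact (1) would refute a reading with focus on the recipient — but that is not what the question asks.)

8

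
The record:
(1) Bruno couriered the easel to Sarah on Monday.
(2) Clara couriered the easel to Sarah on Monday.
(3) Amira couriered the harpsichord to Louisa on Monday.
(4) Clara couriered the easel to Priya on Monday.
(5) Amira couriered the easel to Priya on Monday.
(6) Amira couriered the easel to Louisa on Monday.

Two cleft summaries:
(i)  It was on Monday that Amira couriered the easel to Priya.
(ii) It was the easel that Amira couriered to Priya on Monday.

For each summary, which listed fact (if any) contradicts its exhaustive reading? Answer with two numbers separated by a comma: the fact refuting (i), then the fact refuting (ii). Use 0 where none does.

Summary (i) focuses "on Monday" (the setting); background same agent, thing, recipient (Amira / the easel / Priya). No fact matches that background with a different setting, so 0.
Summary (ii) focuses "the easel" (the thing); background same agent, recipient, setting (Amira / Priya / on Monday). No fact matches that background with a different thing, so 0.

0, 0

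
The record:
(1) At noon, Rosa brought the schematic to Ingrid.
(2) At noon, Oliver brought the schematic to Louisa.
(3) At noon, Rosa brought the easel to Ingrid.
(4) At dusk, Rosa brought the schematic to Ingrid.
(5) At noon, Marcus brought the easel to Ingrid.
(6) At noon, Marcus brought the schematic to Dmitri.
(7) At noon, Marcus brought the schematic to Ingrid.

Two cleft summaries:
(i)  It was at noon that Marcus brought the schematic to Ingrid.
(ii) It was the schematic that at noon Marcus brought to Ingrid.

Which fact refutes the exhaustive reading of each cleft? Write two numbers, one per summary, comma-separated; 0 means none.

Summary (i) focuses "at noon" (the setting); background Marcus as agent and the schematic as thing and Ingrid as recipient. No fact matches that background with a different setting, so 0.
Summary (ii) focuses "the schematic" (the thing); background Marcus as agent and Ingrid as recipient and at noon as setting. Fact (5) matches that background with thing = the easel — refutes (ii).

0, 5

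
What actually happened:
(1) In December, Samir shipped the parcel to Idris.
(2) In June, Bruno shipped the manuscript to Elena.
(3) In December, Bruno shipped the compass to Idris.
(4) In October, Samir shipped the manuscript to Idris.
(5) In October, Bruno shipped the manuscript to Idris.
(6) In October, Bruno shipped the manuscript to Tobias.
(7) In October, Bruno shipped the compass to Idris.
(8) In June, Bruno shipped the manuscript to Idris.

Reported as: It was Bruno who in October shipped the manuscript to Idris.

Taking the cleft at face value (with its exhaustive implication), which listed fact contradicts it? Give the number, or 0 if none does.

The cleft puts "Bruno" in focus and presupposes the open proposition with thing = the manuscript, recipient = Idris, setting = in October.
Exhaustivity: Bruno is the only agent satisfying that background.
But fact (4) also has thing = the manuscript, recipient = Idris, setting = in October, with agent = Samir — so the exhaustive reading fails.

4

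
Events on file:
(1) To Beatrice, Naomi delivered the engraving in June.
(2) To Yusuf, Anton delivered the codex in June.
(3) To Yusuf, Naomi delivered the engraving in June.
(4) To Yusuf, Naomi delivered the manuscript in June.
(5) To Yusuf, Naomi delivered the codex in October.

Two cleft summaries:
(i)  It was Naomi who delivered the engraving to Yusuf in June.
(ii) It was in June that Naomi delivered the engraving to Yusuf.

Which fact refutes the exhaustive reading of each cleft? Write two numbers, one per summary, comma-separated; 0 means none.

(i): focus "Naomi". No fact shares the engraving as thing and Yusuf as recipient and in June as setting with a different agent. 0.
(ii): focus "in June". No fact shares Naomi as agent and the engraving as thing and Yusuf as recipient with a different setting. 0.

0, 0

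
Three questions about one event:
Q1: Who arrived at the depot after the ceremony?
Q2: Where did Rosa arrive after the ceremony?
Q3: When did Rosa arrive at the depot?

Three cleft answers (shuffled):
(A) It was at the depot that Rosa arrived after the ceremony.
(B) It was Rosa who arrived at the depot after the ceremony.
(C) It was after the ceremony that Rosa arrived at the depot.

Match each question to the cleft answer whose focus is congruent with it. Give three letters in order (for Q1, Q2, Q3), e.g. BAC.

BAC

Q1 asks about the subject (agent); cleft (B) focuses "Rosa", which is the subject (agent) — so Q1 → B.
Q2 asks about the location; cleft (A) focuses "at the depot", which is the location — so Q2 → A.
Q3 asks about the time; cleft (C) focuses "after the ceremony", which is the time — so Q3 → C.
Mapping: Q1→B, Q2→A, Q3→C.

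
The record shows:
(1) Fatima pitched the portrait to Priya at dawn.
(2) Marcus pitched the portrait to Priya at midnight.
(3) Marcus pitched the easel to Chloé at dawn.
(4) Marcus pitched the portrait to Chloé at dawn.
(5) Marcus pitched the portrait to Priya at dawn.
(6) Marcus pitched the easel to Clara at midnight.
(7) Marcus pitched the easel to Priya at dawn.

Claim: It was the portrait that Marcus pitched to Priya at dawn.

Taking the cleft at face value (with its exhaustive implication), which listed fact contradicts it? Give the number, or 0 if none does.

The cleft puts "the portrait" in focus and presupposes the open proposition with same agent, recipient, setting (Marcus / Priya / at dawn).
The exhaustive reading says no other thing fits that background.
Fact (7) shares the background but with thing = the easel; exhaustivity is violated.

7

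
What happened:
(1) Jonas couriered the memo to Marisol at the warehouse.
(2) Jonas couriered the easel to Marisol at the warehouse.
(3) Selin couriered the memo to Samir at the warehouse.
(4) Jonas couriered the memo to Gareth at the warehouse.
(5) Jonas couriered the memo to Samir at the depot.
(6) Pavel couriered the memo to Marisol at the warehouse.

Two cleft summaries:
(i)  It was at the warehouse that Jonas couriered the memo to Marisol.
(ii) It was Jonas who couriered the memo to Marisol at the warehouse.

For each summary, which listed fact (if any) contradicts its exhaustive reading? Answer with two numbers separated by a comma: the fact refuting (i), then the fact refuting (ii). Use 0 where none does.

0, 6

(i): focus "at the warehouse". No fact shares agent = Jonas, thing = the memo, recipient = Marisol with a different setting. 0.
(ii): focus "Jonas". Looking for thing = the memo, recipient = Marisol, setting = at the warehouse with some other agent — fact (6) has Pavel there. Refuted.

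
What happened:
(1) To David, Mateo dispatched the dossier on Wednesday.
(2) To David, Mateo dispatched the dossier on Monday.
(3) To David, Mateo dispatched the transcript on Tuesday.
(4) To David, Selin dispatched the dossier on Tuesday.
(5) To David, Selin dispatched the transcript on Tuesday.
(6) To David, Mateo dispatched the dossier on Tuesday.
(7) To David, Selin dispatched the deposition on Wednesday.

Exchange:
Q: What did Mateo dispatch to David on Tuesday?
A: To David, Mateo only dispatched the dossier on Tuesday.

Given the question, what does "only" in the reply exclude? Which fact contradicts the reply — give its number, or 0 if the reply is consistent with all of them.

The question "What did ...?" targets the thing, so in the reply the focus falls on "the dossier".
So "only" ranges over things; the rest (agent = Mateo, recipient = David, setting = on Tuesday) is presupposed.
Fact (3) shares the background with a different thing (the transcript) — counterexample.
(Fact (1) would refute a reading with focus on the setting — but that is not what the question asks.)

3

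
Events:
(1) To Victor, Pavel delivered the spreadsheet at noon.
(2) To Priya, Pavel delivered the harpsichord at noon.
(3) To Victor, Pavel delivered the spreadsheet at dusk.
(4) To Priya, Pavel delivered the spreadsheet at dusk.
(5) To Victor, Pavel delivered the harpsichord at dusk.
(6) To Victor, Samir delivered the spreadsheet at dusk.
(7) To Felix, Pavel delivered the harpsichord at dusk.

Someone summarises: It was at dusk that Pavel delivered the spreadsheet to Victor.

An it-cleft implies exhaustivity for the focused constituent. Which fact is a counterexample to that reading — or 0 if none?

1

Focus of the cleft: "at dusk" (the setting). Presupposed background: same agent, thing, recipient (Pavel / the spreadsheet / Victor).
The exhaustive reading says no other setting fits that background.
Fact (1) shares the background but with setting = at noon; exhaustivity is violated.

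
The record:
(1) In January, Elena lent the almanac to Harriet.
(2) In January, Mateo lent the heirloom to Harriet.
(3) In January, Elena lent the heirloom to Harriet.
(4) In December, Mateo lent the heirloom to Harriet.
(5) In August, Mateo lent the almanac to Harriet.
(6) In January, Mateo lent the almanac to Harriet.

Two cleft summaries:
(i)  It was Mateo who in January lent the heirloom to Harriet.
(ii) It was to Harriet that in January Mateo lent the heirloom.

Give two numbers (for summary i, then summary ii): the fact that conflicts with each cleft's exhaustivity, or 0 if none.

3, 0

(i): focus "Mateo". Looking for same thing, recipient, setting (the heirloom / Harriet / in January) with some other agent — fact (3) has Elena there. Refuted.
(ii): focus "Harriet". No fact shares same agent, thing, setting (Mateo / the heirloom / in January) with a different recipient. 0.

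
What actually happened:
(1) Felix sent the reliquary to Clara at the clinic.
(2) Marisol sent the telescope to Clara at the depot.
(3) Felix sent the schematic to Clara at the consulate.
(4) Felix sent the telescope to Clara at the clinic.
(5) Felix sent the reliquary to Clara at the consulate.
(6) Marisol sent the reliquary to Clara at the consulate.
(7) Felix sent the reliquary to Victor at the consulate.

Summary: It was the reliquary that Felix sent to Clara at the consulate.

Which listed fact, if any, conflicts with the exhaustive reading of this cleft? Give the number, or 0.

3

Focus of the cleft: "the reliquary" (the thing). Presupposed background: Felix as agent and Clara as recipient and at the consulate as setting.
Exhaustivity: the reliquary is the only thing satisfying that background.
But fact (3) also has Felix as agent and Clara as recipient and at the consulate as setting, with thing = the schematic — so the exhaustive reading fails.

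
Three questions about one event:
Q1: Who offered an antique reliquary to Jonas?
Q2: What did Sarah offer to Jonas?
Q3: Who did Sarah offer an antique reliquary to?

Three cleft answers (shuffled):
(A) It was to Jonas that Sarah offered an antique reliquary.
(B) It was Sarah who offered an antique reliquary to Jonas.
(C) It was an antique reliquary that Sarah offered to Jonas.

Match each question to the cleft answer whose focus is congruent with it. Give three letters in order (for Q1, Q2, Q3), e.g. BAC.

Q1 asks about the subject (agent); cleft (B) focuses "Sarah", which is the subject (agent) — so Q1 → B.
Q2 asks about the direct object; cleft (C) focuses "an antique reliquary", which is the direct object — so Q2 → C.
Q3 asks about the recipient; cleft (A) focuses "to Jonas", which is the recipient — so Q3 → A.
Mapping: Q1→B, Q2→C, Q3→A.

BCA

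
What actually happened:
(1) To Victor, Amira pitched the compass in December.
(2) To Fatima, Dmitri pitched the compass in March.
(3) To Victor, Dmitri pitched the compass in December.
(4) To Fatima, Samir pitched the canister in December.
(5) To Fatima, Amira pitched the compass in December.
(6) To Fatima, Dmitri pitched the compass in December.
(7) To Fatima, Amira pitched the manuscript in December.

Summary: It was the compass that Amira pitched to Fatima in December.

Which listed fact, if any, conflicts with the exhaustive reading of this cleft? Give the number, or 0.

7

Focus of the cleft: "the compass" (the thing). Presupposed background: agent = Amira, recipient = Fatima, setting = in December.
The exhaustive reading says no other thing fits that background.
Fact (7) shares the background but with thing = the manuscript; exhaustivity is violated.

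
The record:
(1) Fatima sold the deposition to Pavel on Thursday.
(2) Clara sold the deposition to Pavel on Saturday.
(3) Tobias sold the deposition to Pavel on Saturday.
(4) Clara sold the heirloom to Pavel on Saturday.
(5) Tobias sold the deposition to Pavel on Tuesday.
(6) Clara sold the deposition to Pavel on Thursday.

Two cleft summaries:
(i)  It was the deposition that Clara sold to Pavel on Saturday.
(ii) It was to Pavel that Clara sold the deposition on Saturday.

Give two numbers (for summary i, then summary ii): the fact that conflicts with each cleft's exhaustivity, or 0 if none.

4, 0

(i): focus "the deposition". Looking for same agent, recipient, setting (Clara / Pavel / on Saturday) with some other thing — fact (4) has the heirloom there. Refuted.
(ii): focus "Pavel". No fact shares same agent, thing, setting (Clara / the deposition / on Saturday) with a different recipient. 0.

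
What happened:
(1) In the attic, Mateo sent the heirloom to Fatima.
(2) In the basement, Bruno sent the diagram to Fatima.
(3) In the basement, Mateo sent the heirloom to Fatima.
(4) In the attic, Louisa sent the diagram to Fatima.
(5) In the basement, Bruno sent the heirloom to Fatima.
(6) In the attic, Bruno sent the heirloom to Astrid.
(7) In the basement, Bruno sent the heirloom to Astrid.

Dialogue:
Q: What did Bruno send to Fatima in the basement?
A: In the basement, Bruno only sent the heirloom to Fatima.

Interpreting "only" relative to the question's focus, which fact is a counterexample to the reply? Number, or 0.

Answering "What did ...?" puts focus on the thing — here, "the heirloom".
So "only" ranges over things; the rest (agent = Bruno, recipient = Fatima, setting = in the basement) is presupposed.
Fact (2) shares the background with a different thing (the diagram) — counterexample.
(Fact (7) would refute a reading with focus on the recipient — but that is not what the question asks.)

2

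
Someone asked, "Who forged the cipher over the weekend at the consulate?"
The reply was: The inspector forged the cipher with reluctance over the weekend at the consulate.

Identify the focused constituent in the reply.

the inspector

The wh-word "who" asks about the subject (agent).
In the answer, "the cipher", "at the consulate" and "over the weekend" are given — repeated from the question.
"with reluctance" is also new, but it specifies the manner, which is not what the question asks about — so it is not the focus.
The constituent filling the subject (agent) gap is "the inspector"; that is the focus.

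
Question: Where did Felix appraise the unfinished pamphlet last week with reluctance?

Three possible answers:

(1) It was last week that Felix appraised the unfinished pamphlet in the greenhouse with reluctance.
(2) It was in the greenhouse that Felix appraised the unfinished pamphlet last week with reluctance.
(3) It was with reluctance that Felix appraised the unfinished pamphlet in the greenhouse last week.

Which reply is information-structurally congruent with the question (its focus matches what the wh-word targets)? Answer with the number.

The question word "where" targets the location.
Option (1) clefts "last week" — the time, not what was asked.
Option (2) clefts "in the greenhouse" — that matches what the question asks about.
Option (3) clefts "with reluctance" — the manner, not what was asked.
So the congruent reply is (2).

2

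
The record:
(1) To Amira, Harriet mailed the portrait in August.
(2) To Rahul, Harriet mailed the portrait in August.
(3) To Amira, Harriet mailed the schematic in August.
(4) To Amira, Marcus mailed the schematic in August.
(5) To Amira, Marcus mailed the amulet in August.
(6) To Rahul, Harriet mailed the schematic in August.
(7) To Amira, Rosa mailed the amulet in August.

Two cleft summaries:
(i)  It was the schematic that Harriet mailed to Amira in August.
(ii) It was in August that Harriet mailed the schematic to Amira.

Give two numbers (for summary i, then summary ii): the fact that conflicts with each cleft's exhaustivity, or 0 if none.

1, 0

Summary (i) focuses "the schematic" (the thing); background same agent, recipient, setting (Harriet / Amira / in August). Fact (1) matches that background with thing = the portrait — refutes (i).
Summary (ii) focuses "in August" (the setting); background same agent, thing, recipient (Harriet / the schematic / Amira). No fact matches that background with a different setting, so 0.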